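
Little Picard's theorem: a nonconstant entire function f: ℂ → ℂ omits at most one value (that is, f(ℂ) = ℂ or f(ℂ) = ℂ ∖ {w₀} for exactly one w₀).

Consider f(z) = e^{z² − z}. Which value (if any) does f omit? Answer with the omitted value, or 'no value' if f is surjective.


Little Picard bounds the complement of f(ℂ) to at most one point.
The exponent g(z) = z² − z is a nonconstant polynomial, hence surjective onto ℂ. So e^{g(z)} takes every value in {e^w : w ∈ ℂ} = ℂ ∖ {0}. Adding 0 shifts the range to ℂ ∖ {0}. f omits exactly 0.

Omitted value: 0.


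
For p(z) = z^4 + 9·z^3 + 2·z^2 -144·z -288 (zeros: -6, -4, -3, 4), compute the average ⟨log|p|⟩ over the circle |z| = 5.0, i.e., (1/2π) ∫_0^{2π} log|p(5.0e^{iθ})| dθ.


Zeros: -6, -4, -3, 4; r = 5.0.
Inside |z| < r: -4, -3, 4. Outside (|z| ≥ r): -6.
p(0) = -288, so log|p(0)| = log(288) = 5.6630.
Apply Jensen: I(r) = log|p(0)| + Σ_k log(r/|z_k|), summed over zeros inside |z| < r.
  log(r/|z_k|) for z_k = -4: log(5.0/4) = 0.2231
  log(r/|z_k|) for z_k = -3: log(5.0/3) = 0.5108
  log(r/|z_k|) for z_k = 4: log(5.0/4) = 0.2231
  Outside zeros (-6) contribute nothing to the Jensen sum.
Sum over inside zeros: 0.9571.
I(r) = log|p(0)| + (inside sum) = 5.6630 + 0.9571 = 6.6201.
Note: since some zeros are outside |z| ≤ r, the simplified n·log(r) form does NOT apply — only the inside zeros contribute.

I(r) ≈ 6.6201.


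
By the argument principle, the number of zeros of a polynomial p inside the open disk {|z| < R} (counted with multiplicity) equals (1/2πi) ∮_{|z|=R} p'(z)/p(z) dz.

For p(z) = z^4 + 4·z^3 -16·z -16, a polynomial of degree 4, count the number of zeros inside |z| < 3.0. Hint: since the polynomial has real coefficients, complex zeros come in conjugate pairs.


The zeros of p are: -2, 2, -2, -2.
Their magnitudes are: 2, 2, 2, 2.
Zeros with |z| < R = 3.0: -2, 2, -2, -2.
Count = 4.
By the argument principle, (1/2πi) ∮_{|z|=R} p'(z)/p(z) dz equals exactly this count.

Number of zeros inside |z| < 3.0: 4.


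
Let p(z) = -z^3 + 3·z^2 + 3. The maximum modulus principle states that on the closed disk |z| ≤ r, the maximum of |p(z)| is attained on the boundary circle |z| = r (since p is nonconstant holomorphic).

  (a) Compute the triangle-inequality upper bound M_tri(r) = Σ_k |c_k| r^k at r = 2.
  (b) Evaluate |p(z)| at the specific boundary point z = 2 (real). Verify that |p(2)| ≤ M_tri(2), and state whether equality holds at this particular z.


Coefficients: c_0 = 3, c_1 = 0, c_2 = 3, c_3 = -1. Radius r = 2.
Part (a). Triangle bound: M_tri(r) = Σ_k |c_k| r^k
  = |3|·2^0 + |0|·2^1 + |3|·2^2 + |-1|·2^3
  = 3 + 0 + 12 + 8 = 23.
This bounds M(r) := max_{|z|=r} |p(z)| from above; equality holds iff all terms c_k z^k can be made to align in phase at a single z on |z|=r.
Part (b). At z = 2 (real, on the circle |z| = r):
  p(2) = (3)·2^0 + (0)·2^1 + (3)·2^2 + (-1)·2^3 = 7.
  |p(2)| = 7.
Check: |p(2)| = 7 ≤ 23 = M_tri(2). ✓ Equality does not hold at z = 2 (the coefficients have mixed signs, so the terms do not all align in phase there).

M_tri(2) = 23; |p(2)| = 7; equality at z=2: no.


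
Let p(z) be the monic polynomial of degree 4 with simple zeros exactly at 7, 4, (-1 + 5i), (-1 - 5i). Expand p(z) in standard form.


The polynomial is p(z) = ∏_{α ∈ S} (z − α), where S = {7, 4, (-1 + 5i), (-1 - 5i)}.
Expanding the product yields: p(z) = z^4 -9·z^3 + 32·z^2 -230·z + 728.
Note conjugate pairs combine to real quadratics: (z − (-1+5i))(z − (-1−5i)) = z² + 2z + 26.
The resulting polynomial has degree 4 and real coefficients as required.

p(z) = z^4 -9·z^3 + 32·z^2 -230·z + 728.


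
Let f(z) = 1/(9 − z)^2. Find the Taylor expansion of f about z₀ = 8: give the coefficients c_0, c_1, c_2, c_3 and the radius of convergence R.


Let w = z − z₀, so z = z₀ + w.
Then 9 − z = 9 − (z₀ + w) = (9 − z₀) − w = 1 − w.
f(z) = 1/(1 − w)^2 = (1/(1)^2) · (1 − w/(1))^{−2}.
By the binomial series (1−u)^{−2} = Σ_{n≥0} C(n+1, 1) u^n for |u|<1, with u = w/(1):
  c_n = C(n+1, 1) / (1)^(n+2).
  c_0 = 1/(1)^2 = 1.
  c_1 = 2/(1)^3 = 2.
  c_2 = 3/(1)^4 = 3.
  c_3 = 4/(1)^5 = 4.
The series is valid for |w/d| < 1, i.e. |z − z₀| < |d|.
Radius of convergence: R = |9 − z₀| = |1| = 1 (distance from z₀ to the singularity z = 9).

c_0 = 1, c_1 = 2, c_2 = 3, c_3 = 4; R = 1.


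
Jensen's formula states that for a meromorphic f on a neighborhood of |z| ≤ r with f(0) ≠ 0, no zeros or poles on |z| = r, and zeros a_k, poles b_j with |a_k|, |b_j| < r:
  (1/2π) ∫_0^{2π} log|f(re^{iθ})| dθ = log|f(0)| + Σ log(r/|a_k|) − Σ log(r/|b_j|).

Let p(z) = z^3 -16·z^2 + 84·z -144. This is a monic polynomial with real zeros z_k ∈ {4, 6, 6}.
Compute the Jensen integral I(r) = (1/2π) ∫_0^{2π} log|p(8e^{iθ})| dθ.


Zeros: 4, 6, 6; r = 8.
Inside |z| < r: 4, 6, 6. Outside (|z| ≥ r): ∅.
p(0) = -144, so log|p(0)| = log(144) = 4.9698.
Apply Jensen: I(r) = log|p(0)| + Σ_k log(r/|z_k|), summed over zeros inside |z| < r.
  log(r/|z_k|) for z_k = 4: log(8/4) = 0.6931
  log(r/|z_k|) for z_k = 6: log(8/6) = 0.2877
  log(r/|z_k|) for z_k = 6: log(8/6) = 0.2877
Sum over inside zeros: 1.2685.
I(r) = log|p(0)| + (inside sum) = 4.9698 + 1.2685 = 6.2383.
Closed form (all zeros inside, monic): I(r) = n·log(r) = 3·log(8) = 6.2383. ✓

I(r) ≈ 6.2383.


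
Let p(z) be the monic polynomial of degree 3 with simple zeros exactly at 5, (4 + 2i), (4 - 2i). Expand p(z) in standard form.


The polynomial is p(z) = ∏_{α ∈ S} (z − α), where S = {5, (4 + 2i), (4 - 2i)}.
Expanding the product yields: p(z) = z^3 -13·z^2 + 60·z -100.
Note conjugate pairs combine to real quadratics: (z − (4+2i))(z − (4−2i)) = z² − 8z + 20.
The resulting polynomial has degree 3 and real coefficients as required.

p(z) = z^3 -13·z^2 + 60·z -100.


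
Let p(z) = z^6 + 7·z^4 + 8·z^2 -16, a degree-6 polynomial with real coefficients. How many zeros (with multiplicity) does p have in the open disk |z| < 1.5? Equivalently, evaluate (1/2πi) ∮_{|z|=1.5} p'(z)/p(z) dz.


The zeros of p are: (0 + 2i), (0 - 2i), 1, -1, (0 + 2i), (0 - 2i).
Their magnitudes are: 2, 2, 1, 1, 2, 2.
Zeros with |z| < R = 1.5: 1, -1.
Count = 2.
By the argument principle, (1/2πi) ∮_{|z|=R} p'(z)/p(z) dz equals exactly this count.

Number of zeros inside |z| < 1.5: 2.


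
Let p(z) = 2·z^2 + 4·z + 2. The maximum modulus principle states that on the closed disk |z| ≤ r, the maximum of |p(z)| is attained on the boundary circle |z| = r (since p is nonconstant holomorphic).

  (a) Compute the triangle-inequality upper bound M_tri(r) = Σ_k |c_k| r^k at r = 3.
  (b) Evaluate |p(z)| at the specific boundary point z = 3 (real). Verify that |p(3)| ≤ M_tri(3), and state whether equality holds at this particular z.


Coefficients: c_0 = 2, c_1 = 4, c_2 = 2. Radius r = 3.
Part (a). Triangle bound: M_tri(r) = Σ_k |c_k| r^k
  = |2|·3^0 + |4|·3^1 + |2|·3^2
  = 2 + 12 + 18 = 32.
This bounds M(r) := max_{|z|=r} |p(z)| from above; equality holds iff all terms c_k z^k can be made to align in phase at a single z on |z|=r.
Part (b). At z = 3 (real, on the circle |z| = r):
  p(3) = (2)·3^0 + (4)·3^1 + (2)·3^2 = 32.
  |p(3)| = 32.
Since all nonzero coefficients share the same sign, |p(3)| = 32 = M_tri(3); the triangle bound is attained at z = 3, so in fact M(r) = 32.

M_tri(3) = 32; |p(3)| = 32; equality at z=3: yes.


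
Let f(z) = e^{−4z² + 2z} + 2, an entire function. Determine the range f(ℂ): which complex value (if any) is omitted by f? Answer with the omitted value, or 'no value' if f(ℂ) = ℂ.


Little Picard bounds the complement of f(ℂ) to at most one point.
The exponent g(z) = −4z² + 2z is a nonconstant polynomial, hence surjective onto ℂ. So e^{g(z)} takes every value in {e^w : w ∈ ℂ} = ℂ ∖ {0}. Adding 2 shifts the range to ℂ ∖ {2}. f omits exactly 2.

Omitted value: 2.


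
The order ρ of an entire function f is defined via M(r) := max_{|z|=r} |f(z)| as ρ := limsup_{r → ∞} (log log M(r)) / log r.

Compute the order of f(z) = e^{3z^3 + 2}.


|e^{3z^3 + 2}| = e^{Re(3·z^3) + 2} ≤ e^{3|z|^3 + 2} = e^{3r^3 + 2} on |z| = r, so ρ ≤ 3. Choosing z on |z|=r so that 3·z^3 is real positive (always possible by picking arg z appropriately) gives |f(z)| = e^{3r^3 + 2}, matching the bound. The additive constant 2 does not affect log log M(r) ~ 3·log r. Hence ρ = 3.
Therefore ρ = 3.

Order ρ = 3.


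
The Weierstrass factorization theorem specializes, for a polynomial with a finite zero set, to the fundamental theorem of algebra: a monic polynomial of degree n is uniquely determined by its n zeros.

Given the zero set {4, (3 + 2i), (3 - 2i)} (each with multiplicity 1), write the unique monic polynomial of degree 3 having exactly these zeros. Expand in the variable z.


The polynomial is p(z) = ∏_{α ∈ S} (z − α), where S = {4, (3 + 2i), (3 - 2i)}.
Expanding the product yields: p(z) = z^3 -10·z^2 + 37·z -52.
Note conjugate pairs combine to real quadratics: (z − (3+2i))(z − (3−2i)) = z² − 6z + 13.
The resulting polynomial has degree 3 and real coefficients as required.

p(z) = z^3 -10·z^2 + 37·z -52.


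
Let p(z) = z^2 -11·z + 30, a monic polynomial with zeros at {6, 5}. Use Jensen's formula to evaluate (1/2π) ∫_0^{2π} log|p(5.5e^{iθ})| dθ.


Zeros: 5, 6; r = 5.5.
Inside |z| < r: 5. Outside (|z| ≥ r): 6.
p(0) = 30, so log|p(0)| = log(30) = 3.4012.
Apply Jensen: I(r) = log|p(0)| + Σ_k log(r/|z_k|), summed over zeros inside |z| < r.
  log(r/|z_k|) for z_k = 5: log(5.5/5) = 0.0953
  Outside zeros (6) contribute nothing to the Jensen sum.
Sum over inside zeros: 0.0953.
I(r) = log|p(0)| + (inside sum) = 3.4012 + 0.0953 = 3.4965.
Note: since some zeros are outside |z| ≤ r, the simplified n·log(r) form does NOT apply — only the inside zeros contribute.

I(r) ≈ 3.4965.


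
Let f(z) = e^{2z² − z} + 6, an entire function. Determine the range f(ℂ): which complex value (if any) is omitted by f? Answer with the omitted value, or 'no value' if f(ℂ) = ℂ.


Little Picard bounds the complement of f(ℂ) to at most one point.
The exponent g(z) = 2z² − z is a nonconstant polynomial, hence surjective onto ℂ. So e^{g(z)} takes every value in {e^w : w ∈ ℂ} = ℂ ∖ {0}. Adding 6 shifts the range to ℂ ∖ {6}. f omits exactly 6.

Omitted value: 6.


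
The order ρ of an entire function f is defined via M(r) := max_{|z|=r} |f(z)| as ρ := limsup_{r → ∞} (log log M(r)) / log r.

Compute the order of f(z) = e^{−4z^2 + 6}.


|e^{−4z^2 + 6}| = e^{Re(-4·z^2) + 6} ≤ e^{4|z|^2 + 6} = e^{4r^2 + 6} on |z| = r, so ρ ≤ 2. Choosing z on |z|=r so that -4·z^2 is real positive (always possible by picking arg z appropriately) gives |f(z)| = e^{4r^2 + 6}, matching the bound. The additive constant 6 does not affect log log M(r) ~ 2·log r. Hence ρ = 2.
Therefore ρ = 2.

Order ρ = 2.


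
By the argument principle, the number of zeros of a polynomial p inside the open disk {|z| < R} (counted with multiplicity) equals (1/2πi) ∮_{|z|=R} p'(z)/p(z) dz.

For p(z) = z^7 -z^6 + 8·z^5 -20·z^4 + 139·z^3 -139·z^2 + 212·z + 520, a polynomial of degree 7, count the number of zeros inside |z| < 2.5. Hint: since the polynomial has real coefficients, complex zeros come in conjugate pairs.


The zeros of p are: (1 + 2i), (1 - 2i), -1, (-2 + 3i), (-2 - 3i), (2 + 2i), (2 - 2i).
Their magnitudes are: 2.236, 2.236, 1, 3.606, 3.606, 2.828, 2.828.
Zeros with |z| < R = 2.5: (1 + 2i), (1 - 2i), -1.
Count = 3.
By the argument principle, (1/2πi) ∮_{|z|=R} p'(z)/p(z) dz equals exactly this count.

Number of zeros inside |z| < 2.5: 3.


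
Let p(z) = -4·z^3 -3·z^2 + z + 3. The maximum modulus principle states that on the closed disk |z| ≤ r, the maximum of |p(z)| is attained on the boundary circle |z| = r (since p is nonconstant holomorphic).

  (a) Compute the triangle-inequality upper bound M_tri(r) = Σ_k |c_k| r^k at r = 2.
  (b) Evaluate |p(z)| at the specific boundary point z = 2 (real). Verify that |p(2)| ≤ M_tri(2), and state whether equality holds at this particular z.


Coefficients: c_0 = 3, c_1 = 1, c_2 = -3, c_3 = -4. Radius r = 2.
Part (a). Triangle bound: M_tri(r) = Σ_k |c_k| r^k
  = |3|·2^0 + |1|·2^1 + |-3|·2^2 + |-4|·2^3
  = 3 + 2 + 12 + 32 = 49.
This bounds M(r) := max_{|z|=r} |p(z)| from above; equality holds iff all terms c_k z^k can be made to align in phase at a single z on |z|=r.
Part (b). At z = 2 (real, on the circle |z| = r):
  p(2) = (3)·2^0 + (1)·2^1 + (-3)·2^2 + (-4)·2^3 = -39.
  |p(2)| = 39.
Check: |p(2)| = 39 ≤ 49 = M_tri(2). ✓ Equality does not hold at z = 2 (the coefficients have mixed signs, so the terms do not all align in phase there).

M_tri(2) = 49; |p(2)| = 39; equality at z=2: no.


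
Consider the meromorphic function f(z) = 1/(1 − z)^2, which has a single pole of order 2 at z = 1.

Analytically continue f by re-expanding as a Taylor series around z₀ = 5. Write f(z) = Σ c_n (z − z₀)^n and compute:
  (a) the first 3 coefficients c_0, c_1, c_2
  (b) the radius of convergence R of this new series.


Let w = z − z₀, so z = z₀ + w.
Then 1 − z = 1 − (z₀ + w) = (1 − z₀) − w = -4 − w.
f(z) = 1/(-4 − w)^2 = (1/(-4)^2) · (1 − w/(-4))^{−2}.
By the binomial series (1−u)^{−2} = Σ_{n≥0} C(n+1, 1) u^n for |u|<1, with u = w/(-4):
  c_n = C(n+1, 1) / (-4)^(n+2).
  c_0 = 1/(-4)^2 = 1/16.
  c_1 = 2/(-4)^3 = -1/32.
  c_2 = 3/(-4)^4 = 3/256.
The series is valid for |w/d| < 1, i.e. |z − z₀| < |d|.
Radius of convergence: R = |1 − z₀| = |-4| = 4 (distance from z₀ to the singularity z = 1).

c_0 = 1/16, c_1 = -1/32, c_2 = 3/256; R = 4.


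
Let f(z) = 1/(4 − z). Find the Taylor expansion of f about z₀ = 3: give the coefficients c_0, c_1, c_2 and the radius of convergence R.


Let w = z − z₀, so z = z₀ + w.
Then 4 − z = 4 − (z₀ + w) = (4 − z₀) − w = 1 − w.
f(z) = 1/(1 − w) = (1/(1)) · 1/(1 − w/(1)) = Σ_{n≥0} w^n / (1)^(n+1).
So c_n = 1/(1)^(n+1):
  c_0 = 1/(1)^1 = 1.
  c_1 = 1/(1)^2 = 1.
  c_2 = 1/(1)^3 = 1.
The series is valid for |w/d| < 1, i.e. |z − z₀| < |d|.
Radius of convergence: R = |4 − z₀| = |1| = 1 (distance from z₀ to the singularity z = 4).

c_0 = 1, c_1 = 1, c_2 = 1; R = 1.


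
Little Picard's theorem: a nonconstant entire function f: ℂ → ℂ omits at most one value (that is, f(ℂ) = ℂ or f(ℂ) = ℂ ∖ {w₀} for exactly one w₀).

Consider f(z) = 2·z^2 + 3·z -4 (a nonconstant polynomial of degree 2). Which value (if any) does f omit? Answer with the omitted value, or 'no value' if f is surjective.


Little Picard bounds the complement of f(ℂ) to at most one point.
For every w ∈ ℂ, the equation p(z) − w = 0 is a nonconstant polynomial in z and hence has at least one root by the fundamental theorem of algebra. So p is surjective onto ℂ, omitting no value.

Omitted value: no value.


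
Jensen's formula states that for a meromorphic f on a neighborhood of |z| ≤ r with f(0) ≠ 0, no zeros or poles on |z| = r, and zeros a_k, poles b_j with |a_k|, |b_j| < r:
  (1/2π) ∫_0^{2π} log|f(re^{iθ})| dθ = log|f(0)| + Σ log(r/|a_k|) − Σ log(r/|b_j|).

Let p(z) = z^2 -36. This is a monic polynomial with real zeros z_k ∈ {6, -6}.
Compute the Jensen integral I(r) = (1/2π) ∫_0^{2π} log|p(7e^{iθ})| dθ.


Zeros: -6, 6; r = 7.
Inside |z| < r: -6, 6. Outside (|z| ≥ r): ∅.
p(0) = -36, so log|p(0)| = log(36) = 3.5835.
Apply Jensen: I(r) = log|p(0)| + Σ_k log(r/|z_k|), summed over zeros inside |z| < r.
  log(r/|z_k|) for z_k = 6: log(7/6) = 0.1542
  log(r/|z_k|) for z_k = -6: log(7/6) = 0.1542
Sum over inside zeros: 0.3083.
I(r) = log|p(0)| + (inside sum) = 3.5835 + 0.3083 = 3.8918.
Closed form (all zeros inside, monic): I(r) = n·log(r) = 2·log(7) = 3.8918. ✓

I(r) ≈ 3.8918.


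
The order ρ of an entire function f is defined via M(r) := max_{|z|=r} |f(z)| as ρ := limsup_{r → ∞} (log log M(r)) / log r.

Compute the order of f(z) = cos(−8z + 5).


cos(w) is a linear combination of e^{iw} and e^{−iw} (or e^w, e^{−w} in the hyperbolic case), so |cos(w)| ≤ e^{|w|}. With w = −8z + 5, |w| ≤ 8|z| + 5 = 8r + 5 on |z| = r, giving M(r) ≤ e^{8r + 5}, so ρ ≤ 1. On a suitable ray (z = it for sin/cos; z = t for sinh/cosh, t real → ∞), |cos(−8z + 5)| grows like e^{8|t|}/2, so ρ ≥ 1. Hence ρ = 1.
Therefore ρ = 1.

Order ρ = 1.


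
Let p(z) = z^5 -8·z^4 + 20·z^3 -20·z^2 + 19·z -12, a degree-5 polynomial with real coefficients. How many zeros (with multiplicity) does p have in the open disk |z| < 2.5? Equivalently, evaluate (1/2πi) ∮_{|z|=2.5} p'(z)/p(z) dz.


The zeros of p are: (0 + 1i), (0 - 1i), 1, 4, 3.
Their magnitudes are: 1, 1, 1, 4, 3.
Zeros with |z| < R = 2.5: (0 + 1i), (0 - 1i), 1.
Count = 3.
By the argument principle, (1/2πi) ∮_{|z|=R} p'(z)/p(z) dz equals exactly this count.

Number of zeros inside |z| < 2.5: 3.


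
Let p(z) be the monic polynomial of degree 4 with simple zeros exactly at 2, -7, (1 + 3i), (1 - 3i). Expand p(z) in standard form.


The polynomial is p(z) = ∏_{α ∈ S} (z − α), where S = {2, -7, (1 + 3i), (1 - 3i)}.
Expanding the product yields: p(z) = z^4 + 3·z^3 -14·z^2 + 78·z -140.
Note conjugate pairs combine to real quadratics: (z − (1+3i))(z − (1−3i)) = z² − 2z + 10.
The resulting polynomial has degree 4 and real coefficients as required.

p(z) = z^4 + 3·z^3 -14·z^2 + 78·z -140.


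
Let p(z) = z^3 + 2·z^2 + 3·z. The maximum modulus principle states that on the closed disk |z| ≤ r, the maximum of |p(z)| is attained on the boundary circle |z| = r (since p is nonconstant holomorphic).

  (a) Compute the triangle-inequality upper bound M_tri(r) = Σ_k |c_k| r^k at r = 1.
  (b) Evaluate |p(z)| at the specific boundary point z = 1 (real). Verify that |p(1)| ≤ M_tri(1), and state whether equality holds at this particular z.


Coefficients: c_0 = 0, c_1 = 3, c_2 = 2, c_3 = 1. Radius r = 1.
Part (a). Triangle bound: M_tri(r) = Σ_k |c_k| r^k
  = |0|·1^0 + |3|·1^1 + |2|·1^2 + |1|·1^3
  = 0 + 3 + 2 + 1 = 6.
This bounds M(r) := max_{|z|=r} |p(z)| from above; equality holds iff all terms c_k z^k can be made to align in phase at a single z on |z|=r.
Part (b). At z = 1 (real, on the circle |z| = r):
  p(1) = (0)·1^0 + (3)·1^1 + (2)·1^2 + (1)·1^3 = 6.
  |p(1)| = 6.
Since all nonzero coefficients share the same sign, |p(1)| = 6 = M_tri(1); the triangle bound is attained at z = 1, so in fact M(r) = 6.

M_tri(1) = 6; |p(1)| = 6; equality at z=1: yes.


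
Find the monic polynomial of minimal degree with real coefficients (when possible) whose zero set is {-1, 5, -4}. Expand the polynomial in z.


The polynomial is p(z) = ∏_{α ∈ S} (z − α), where S = {-1, 5, -4}.
Expanding the product yields: p(z) = z^3 -21·z -20.
The resulting polynomial has degree 3 and real coefficients as required.

p(z) = z^3 -21·z -20.


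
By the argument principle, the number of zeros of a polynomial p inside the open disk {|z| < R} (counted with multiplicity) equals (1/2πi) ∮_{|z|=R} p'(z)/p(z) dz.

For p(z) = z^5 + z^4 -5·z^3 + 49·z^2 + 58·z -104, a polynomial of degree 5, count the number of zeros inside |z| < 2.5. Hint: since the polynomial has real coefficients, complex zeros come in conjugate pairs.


The zeros of p are: -2, (2 + 3i), (2 - 3i), -4, 1.
Their magnitudes are: 2, 3.606, 3.606, 4, 1.
Zeros with |z| < R = 2.5: -2, 1.
Count = 2.
By the argument principle, (1/2πi) ∮_{|z|=R} p'(z)/p(z) dz equals exactly this count.

Number of zeros inside |z| < 2.5: 2.


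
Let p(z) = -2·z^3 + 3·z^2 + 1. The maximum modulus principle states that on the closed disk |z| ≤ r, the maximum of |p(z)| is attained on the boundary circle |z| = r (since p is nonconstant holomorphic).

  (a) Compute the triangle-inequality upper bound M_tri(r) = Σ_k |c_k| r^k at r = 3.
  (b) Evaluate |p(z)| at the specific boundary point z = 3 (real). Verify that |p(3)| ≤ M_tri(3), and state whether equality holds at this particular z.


Coefficients: c_0 = 1, c_1 = 0, c_2 = 3, c_3 = -2. Radius r = 3.
Part (a). Triangle bound: M_tri(r) = Σ_k |c_k| r^k
  = |1|·3^0 + |0|·3^1 + |3|·3^2 + |-2|·3^3
  = 1 + 0 + 27 + 54 = 82.
This bounds M(r) := max_{|z|=r} |p(z)| from above; equality holds iff all terms c_k z^k can be made to align in phase at a single z on |z|=r.
Part (b). At z = 3 (real, on the circle |z| = r):
  p(3) = (1)·3^0 + (0)·3^1 + (3)·3^2 + (-2)·3^3 = -26.
  |p(3)| = 26.
Check: |p(3)| = 26 ≤ 82 = M_tri(3). ✓ Equality does not hold at z = 3 (the coefficients have mixed signs, so the terms do not all align in phase there).

M_tri(3) = 82; |p(3)| = 26; equality at z=3: no.


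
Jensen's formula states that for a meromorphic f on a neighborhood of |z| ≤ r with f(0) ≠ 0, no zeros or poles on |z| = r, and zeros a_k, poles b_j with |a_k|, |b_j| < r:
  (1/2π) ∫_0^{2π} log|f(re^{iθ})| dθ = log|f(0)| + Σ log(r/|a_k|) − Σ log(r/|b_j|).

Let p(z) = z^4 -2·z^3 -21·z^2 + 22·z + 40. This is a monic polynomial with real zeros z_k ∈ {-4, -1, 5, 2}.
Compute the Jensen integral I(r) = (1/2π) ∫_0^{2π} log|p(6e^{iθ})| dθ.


Zeros: -4, -1, 2, 5; r = 6.
Inside |z| < r: -4, -1, 2, 5. Outside (|z| ≥ r): ∅.
p(0) = 40, so log|p(0)| = log(40) = 3.6889.
Apply Jensen: I(r) = log|p(0)| + Σ_k log(r/|z_k|), summed over zeros inside |z| < r.
  log(r/|z_k|) for z_k = -4: log(6/4) = 0.4055
  log(r/|z_k|) for z_k = -1: log(6/1) = 1.7918
  log(r/|z_k|) for z_k = 5: log(6/5) = 0.1823
  log(r/|z_k|) for z_k = 2: log(6/2) = 1.0986
Sum over inside zeros: 3.4782.
I(r) = log|p(0)| + (inside sum) = 3.6889 + 3.4782 = 7.1670.
Closed form (all zeros inside, monic): I(r) = n·log(r) = 4·log(6) = 7.1670. ✓

I(r) ≈ 7.1670.


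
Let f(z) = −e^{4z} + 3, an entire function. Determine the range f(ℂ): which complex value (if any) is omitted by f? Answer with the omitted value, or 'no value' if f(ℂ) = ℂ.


Little Picard bounds the complement of f(ℂ) to at most one point.
e^{4z} is never zero on ℂ, so -1·e^{4z} takes every value in ℂ ∖ {0}. Adding 3 shifts the range to ℂ ∖ {3}. Thus f omits exactly the value 3.

Omitted value: 3.


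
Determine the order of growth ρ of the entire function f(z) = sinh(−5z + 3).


sinh(w) is a linear combination of e^{iw} and e^{−iw} (or e^w, e^{−w} in the hyperbolic case), so |sinh(w)| ≤ e^{|w|}. With w = −5z + 3, |w| ≤ 5|z| + 3 = 5r + 3 on |z| = r, giving M(r) ≤ e^{5r + 3}, so ρ ≤ 1. On a suitable ray (z = it for sin/cos; z = t for sinh/cosh, t real → ∞), |sinh(−5z + 3)| grows like e^{5|t|}/2, so ρ ≥ 1. Hence ρ = 1.
Therefore ρ = 1.

Order ρ = 1.


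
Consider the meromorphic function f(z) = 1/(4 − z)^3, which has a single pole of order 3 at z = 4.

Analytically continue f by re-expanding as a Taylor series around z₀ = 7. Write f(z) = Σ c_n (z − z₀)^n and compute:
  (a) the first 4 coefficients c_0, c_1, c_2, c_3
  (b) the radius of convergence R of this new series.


Let w = z − z₀, so z = z₀ + w.
Then 4 − z = 4 − (z₀ + w) = (4 − z₀) − w = -3 − w.
f(z) = 1/(-3 − w)^3 = (1/(-3)^3) · (1 − w/(-3))^{−3}.
By the binomial series (1−u)^{−3} = Σ_{n≥0} C(n+2, 2) u^n for |u|<1, with u = w/(-3):
  c_n = C(n+2, 2) / (-3)^(n+3).
  c_0 = 1/(-3)^3 = -1/27.
  c_1 = 3/(-3)^4 = 1/27.
  c_2 = 6/(-3)^5 = -2/81.
  c_3 = 10/(-3)^6 = 10/729.
The series is valid for |w/d| < 1, i.e. |z − z₀| < |d|.
Radius of convergence: R = |4 − z₀| = |-3| = 3 (distance from z₀ to the singularity z = 4).

c_0 = -1/27, c_1 = 1/27, c_2 = -2/81, c_3 = 10/729; R = 3.


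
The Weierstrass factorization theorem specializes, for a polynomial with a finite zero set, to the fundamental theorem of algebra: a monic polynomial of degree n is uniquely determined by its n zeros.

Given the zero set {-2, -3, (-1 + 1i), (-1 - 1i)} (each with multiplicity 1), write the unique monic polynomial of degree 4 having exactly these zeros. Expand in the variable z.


The polynomial is p(z) = ∏_{α ∈ S} (z − α), where S = {-2, -3, (-1 + 1i), (-1 - 1i)}.
Expanding the product yields: p(z) = z^4 + 7·z^3 + 18·z^2 + 22·z + 12.
Note conjugate pairs combine to real quadratics: (z − (-1+1i))(z − (-1−1i)) = z² + 2z + 2.
The resulting polynomial has degree 4 and real coefficients as required.

p(z) = z^4 + 7·z^3 + 18·z^2 + 22·z + 12.


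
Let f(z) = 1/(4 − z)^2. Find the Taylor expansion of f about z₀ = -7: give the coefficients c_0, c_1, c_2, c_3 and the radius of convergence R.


Let w = z − z₀, so z = z₀ + w.
Then 4 − z = 4 − (z₀ + w) = (4 − z₀) − w = 11 − w.
f(z) = 1/(11 − w)^2 = (1/(11)^2) · (1 − w/(11))^{−2}.
By the binomial series (1−u)^{−2} = Σ_{n≥0} C(n+1, 1) u^n for |u|<1, with u = w/(11):
  c_n = C(n+1, 1) / (11)^(n+2).
  c_0 = 1/(11)^2 = 1/121.
  c_1 = 2/(11)^3 = 2/1331.
  c_2 = 3/(11)^4 = 3/14641.
  c_3 = 4/(11)^5 = 4/161051.
The series is valid for |w/d| < 1, i.e. |z − z₀| < |d|.
Radius of convergence: R = |4 − z₀| = |11| = 11 (distance from z₀ to the singularity z = 4).

c_0 = 1/121, c_1 = 2/1331, c_2 = 3/14641, c_3 = 4/161051; R = 11.


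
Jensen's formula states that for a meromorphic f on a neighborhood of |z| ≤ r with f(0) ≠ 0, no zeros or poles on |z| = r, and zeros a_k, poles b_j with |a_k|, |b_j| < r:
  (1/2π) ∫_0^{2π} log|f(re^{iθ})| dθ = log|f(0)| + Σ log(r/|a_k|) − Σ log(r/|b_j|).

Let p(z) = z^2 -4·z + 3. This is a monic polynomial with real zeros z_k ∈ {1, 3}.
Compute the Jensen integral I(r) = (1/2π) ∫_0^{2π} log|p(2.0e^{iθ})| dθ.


Zeros: 1, 3; r = 2.0.
Inside |z| < r: 1. Outside (|z| ≥ r): 3.
p(0) = 3, so log|p(0)| = log(3) = 1.0986.
Apply Jensen: I(r) = log|p(0)| + Σ_k log(r/|z_k|), summed over zeros inside |z| < r.
  log(r/|z_k|) for z_k = 1: log(2.0/1) = 0.6931
  Outside zeros (3) contribute nothing to the Jensen sum.
Sum over inside zeros: 0.6931.
I(r) = log|p(0)| + (inside sum) = 1.0986 + 0.6931 = 1.7918.
Note: since some zeros are outside |z| ≤ r, the simplified n·log(r) form does NOT apply — only the inside zeros contribute.

I(r) ≈ 1.7918.


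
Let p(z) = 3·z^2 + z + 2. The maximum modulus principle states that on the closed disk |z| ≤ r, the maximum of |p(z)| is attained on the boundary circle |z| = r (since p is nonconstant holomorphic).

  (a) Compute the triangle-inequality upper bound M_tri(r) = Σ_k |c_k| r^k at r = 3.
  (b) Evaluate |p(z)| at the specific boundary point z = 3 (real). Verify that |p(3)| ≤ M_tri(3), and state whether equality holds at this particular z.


Coefficients: c_0 = 2, c_1 = 1, c_2 = 3. Radius r = 3.
Part (a). Triangle bound: M_tri(r) = Σ_k |c_k| r^k
  = |2|·3^0 + |1|·3^1 + |3|·3^2
  = 2 + 3 + 27 = 32.
This bounds M(r) := max_{|z|=r} |p(z)| from above; equality holds iff all terms c_k z^k can be made to align in phase at a single z on |z|=r.
Part (b). At z = 3 (real, on the circle |z| = r):
  p(3) = (2)·3^0 + (1)·3^1 + (3)·3^2 = 32.
  |p(3)| = 32.
Since all nonzero coefficients share the same sign, |p(3)| = 32 = M_tri(3); the triangle bound is attained at z = 3, so in fact M(r) = 32.

M_tri(3) = 32; |p(3)| = 32; equality at z=3: yes.


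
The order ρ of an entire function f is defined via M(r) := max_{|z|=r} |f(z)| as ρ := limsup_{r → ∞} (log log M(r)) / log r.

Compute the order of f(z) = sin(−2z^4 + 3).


Write sin(w) = (e^{iw} ± e^{−iw})/(2 or 2i), so |sin(w)| ≤ e^{|w|}. With w = −2z^4 + 3, |w| ≤ 2r^4 + 3 on |z|=r, giving M(r) ≤ e^{2r^4 + 3} and ρ ≤ 4. For the lower bound, choose z on |z|=r with -2z^4 purely imaginary of modulus 2r^4; then |sin(−2z^4 + 3)| grows like e^{2r^4}/2, so ρ ≥ 4. Hence ρ = 4.
Therefore ρ = 4.

Order ρ = 4.


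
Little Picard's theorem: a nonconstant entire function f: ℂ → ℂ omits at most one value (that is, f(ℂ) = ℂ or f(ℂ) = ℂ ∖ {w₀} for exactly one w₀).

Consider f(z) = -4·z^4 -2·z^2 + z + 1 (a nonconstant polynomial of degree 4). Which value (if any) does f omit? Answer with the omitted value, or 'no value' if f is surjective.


Little Picard bounds the complement of f(ℂ) to at most one point.
For every w ∈ ℂ, the equation p(z) − w = 0 is a nonconstant polynomial in z and hence has at least one root by the fundamental theorem of algebra. So p is surjective onto ℂ, omitting no value.

Omitted value: no value.


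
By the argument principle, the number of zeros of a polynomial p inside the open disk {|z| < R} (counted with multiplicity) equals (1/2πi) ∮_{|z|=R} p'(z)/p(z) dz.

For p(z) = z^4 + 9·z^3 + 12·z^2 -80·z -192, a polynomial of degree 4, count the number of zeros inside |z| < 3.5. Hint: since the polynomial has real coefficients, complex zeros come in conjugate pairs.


The zeros of p are: 3, -4, -4, -4.
Their magnitudes are: 3, 4, 4, 4.
Zeros with |z| < R = 3.5: 3.
Count = 1.
By the argument principle, (1/2πi) ∮_{|z|=R} p'(z)/p(z) dz equals exactly this count.

Number of zeros inside |z| < 3.5: 1.


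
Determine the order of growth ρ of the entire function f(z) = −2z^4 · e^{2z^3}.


M(r) = max_{|z|=r} |-2|·|z|^4·|e^{2z^3}| = 2·r^4 · e^{2r^3} (the factors attain their maxima compatibly on |z|=r). Then log M(r) = log 2 + 4·log r + 2r^3, dominated by the last term, so log log M(r) ~ 3·log r. The polynomial factor -2z^4 contributes only a log r term and does not affect the order. ρ = 3.
Therefore ρ = 3.

Order ρ = 3.


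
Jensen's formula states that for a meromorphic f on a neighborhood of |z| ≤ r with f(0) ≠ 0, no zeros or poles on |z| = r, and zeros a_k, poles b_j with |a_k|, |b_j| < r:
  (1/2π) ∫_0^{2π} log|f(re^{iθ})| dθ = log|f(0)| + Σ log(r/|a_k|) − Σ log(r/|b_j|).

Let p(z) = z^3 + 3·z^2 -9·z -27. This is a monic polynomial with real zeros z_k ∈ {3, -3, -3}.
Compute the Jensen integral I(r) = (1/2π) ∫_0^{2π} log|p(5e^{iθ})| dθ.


Zeros: -3, -3, 3; r = 5.
Inside |z| < r: -3, -3, 3. Outside (|z| ≥ r): ∅.
p(0) = -27, so log|p(0)| = log(27) = 3.2958.
Apply Jensen: I(r) = log|p(0)| + Σ_k log(r/|z_k|), summed over zeros inside |z| < r.
  log(r/|z_k|) for z_k = 3: log(5/3) = 0.5108
  log(r/|z_k|) for z_k = -3: log(5/3) = 0.5108
  log(r/|z_k|) for z_k = -3: log(5/3) = 0.5108
Sum over inside zeros: 1.5325.
I(r) = log|p(0)| + (inside sum) = 3.2958 + 1.5325 = 4.8283.
Closed form (all zeros inside, monic): I(r) = n·log(r) = 3·log(5) = 4.8283. ✓

I(r) ≈ 4.8283.


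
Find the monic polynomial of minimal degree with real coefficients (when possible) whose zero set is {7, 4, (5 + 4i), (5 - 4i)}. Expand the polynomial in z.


The polynomial is p(z) = ∏_{α ∈ S} (z − α), where S = {7, 4, (5 + 4i), (5 - 4i)}.
Expanding the product yields: p(z) = z^4 -21·z^3 + 179·z^2 -731·z + 1148.
Note conjugate pairs combine to real quadratics: (z − (5+4i))(z − (5−4i)) = z² − 10z + 41.
The resulting polynomial has degree 4 and real coefficients as required.

p(z) = z^4 -21·z^3 + 179·z^2 -731·z + 1148.


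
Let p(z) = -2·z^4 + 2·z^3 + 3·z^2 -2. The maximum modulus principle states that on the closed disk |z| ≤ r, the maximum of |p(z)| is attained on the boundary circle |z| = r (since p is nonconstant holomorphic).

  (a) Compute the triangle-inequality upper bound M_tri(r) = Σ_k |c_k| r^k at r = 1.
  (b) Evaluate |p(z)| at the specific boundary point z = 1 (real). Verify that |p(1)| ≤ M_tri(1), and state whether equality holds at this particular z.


Coefficients: c_0 = -2, c_1 = 0, c_2 = 3, c_3 = 2, c_4 = -2. Radius r = 1.
Part (a). Triangle bound: M_tri(r) = Σ_k |c_k| r^k
  = |-2|·1^0 + |0|·1^1 + |3|·1^2 + |2|·1^3 + |-2|·1^4
  = 2 + 0 + 3 + 2 + 2 = 9.
This bounds M(r) := max_{|z|=r} |p(z)| from above; equality holds iff all terms c_k z^k can be made to align in phase at a single z on |z|=r.
Part (b). At z = 1 (real, on the circle |z| = r):
  p(1) = (-2)·1^0 + (0)·1^1 + (3)·1^2 + (2)·1^3 + (-2)·1^4 = 1.
  |p(1)| = 1.
Check: |p(1)| = 1 ≤ 9 = M_tri(1). ✓ Equality does not hold at z = 1 (the coefficients have mixed signs, so the terms do not all align in phase there).

M_tri(1) = 9; |p(1)| = 1; equality at z=1: no.


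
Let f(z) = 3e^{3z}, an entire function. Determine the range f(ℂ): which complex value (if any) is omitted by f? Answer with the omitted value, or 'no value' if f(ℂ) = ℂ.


Little Picard bounds the complement of f(ℂ) to at most one point.
e^{3z} is never zero on ℂ, so 3·e^{3z} takes every value in ℂ ∖ {0}. Adding 0 shifts the range to ℂ ∖ {0}. Thus f omits exactly the value 0.

Omitted value: 0.


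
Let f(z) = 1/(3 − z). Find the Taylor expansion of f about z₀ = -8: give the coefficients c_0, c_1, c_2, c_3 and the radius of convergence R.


Let w = z − z₀, so z = z₀ + w.
Then 3 − z = 3 − (z₀ + w) = (3 − z₀) − w = 11 − w.
f(z) = 1/(11 − w) = (1/(11)) · 1/(1 − w/(11)) = Σ_{n≥0} w^n / (11)^(n+1).
So c_n = 1/(11)^(n+1):
  c_0 = 1/(11)^1 = 1/11.
  c_1 = 1/(11)^2 = 1/121.
  c_2 = 1/(11)^3 = 1/1331.
  c_3 = 1/(11)^4 = 1/14641.
The series is valid for |w/d| < 1, i.e. |z − z₀| < |d|.
Radius of convergence: R = |3 − z₀| = |11| = 11 (distance from z₀ to the singularity z = 3).

c_0 = 1/11, c_1 = 1/121, c_2 = 1/1331, c_3 = 1/14641; R = 11.


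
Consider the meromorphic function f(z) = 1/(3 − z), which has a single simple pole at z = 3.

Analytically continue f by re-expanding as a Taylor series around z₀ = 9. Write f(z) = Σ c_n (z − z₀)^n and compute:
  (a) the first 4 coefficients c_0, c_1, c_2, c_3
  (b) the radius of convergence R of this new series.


Let w = z − z₀, so z = z₀ + w.
Then 3 − z = 3 − (z₀ + w) = (3 − z₀) − w = -6 − w.
f(z) = 1/(-6 − w) = (1/(-6)) · 1/(1 − w/(-6)) = Σ_{n≥0} w^n / (-6)^(n+1).
So c_n = 1/(-6)^(n+1):
  c_0 = 1/(-6)^1 = -1/6.
  c_1 = 1/(-6)^2 = 1/36.
  c_2 = 1/(-6)^3 = -1/216.
  c_3 = 1/(-6)^4 = 1/1296.
The series is valid for |w/d| < 1, i.e. |z − z₀| < |d|.
Radius of convergence: R = |3 − z₀| = |-6| = 6 (distance from z₀ to the singularity z = 3).

c_0 = -1/6, c_1 = 1/36, c_2 = -1/216, c_3 = 1/1296; R = 6.


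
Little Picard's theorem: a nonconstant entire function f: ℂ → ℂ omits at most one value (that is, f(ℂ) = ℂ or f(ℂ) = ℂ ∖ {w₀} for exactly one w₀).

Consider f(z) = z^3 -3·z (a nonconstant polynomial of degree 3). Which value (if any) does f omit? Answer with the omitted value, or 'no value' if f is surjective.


Little Picard bounds the complement of f(ℂ) to at most one point.
For every w ∈ ℂ, the equation p(z) − w = 0 is a nonconstant polynomial in z and hence has at least one root by the fundamental theorem of algebra. So p is surjective onto ℂ, omitting no value.

Omitted value: no value.


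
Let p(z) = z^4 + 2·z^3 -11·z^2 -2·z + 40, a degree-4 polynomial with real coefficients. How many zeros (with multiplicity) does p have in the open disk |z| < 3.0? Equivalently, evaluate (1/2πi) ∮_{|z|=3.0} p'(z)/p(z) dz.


The zeros of p are: (2 + 1i), (2 - 1i), -2, -4.
Their magnitudes are: 2.236, 2.236, 2, 4.
Zeros with |z| < R = 3.0: (2 + 1i), (2 - 1i), -2.
Count = 3.
By the argument principle, (1/2πi) ∮_{|z|=R} p'(z)/p(z) dz equals exactly this count.

Number of zeros inside |z| < 3.0: 3.


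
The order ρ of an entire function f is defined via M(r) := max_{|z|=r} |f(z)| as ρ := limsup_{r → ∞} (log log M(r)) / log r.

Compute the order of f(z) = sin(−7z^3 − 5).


Write sin(w) = (e^{iw} ± e^{−iw})/(2 or 2i), so |sin(w)| ≤ e^{|w|}. With w = −7z^3 − 5, |w| ≤ 7r^3 + 5 on |z|=r, giving M(r) ≤ e^{7r^3 + 5} and ρ ≤ 3. For the lower bound, choose z on |z|=r with -7z^3 purely imaginary of modulus 7r^3; then |sin(−7z^3 − 5)| grows like e^{7r^3}/2, so ρ ≥ 3. Hence ρ = 3.
Therefore ρ = 3.

Order ρ = 3.


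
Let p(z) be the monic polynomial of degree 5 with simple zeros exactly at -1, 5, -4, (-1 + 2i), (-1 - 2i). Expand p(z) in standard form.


The polynomial is p(z) = ∏_{α ∈ S} (z − α), where S = {-1, 5, -4, (-1 + 2i), (-1 - 2i)}.
Expanding the product yields: p(z) = z^5 + 2·z^4 -16·z^3 -62·z^2 -145·z -100.
Note conjugate pairs combine to real quadratics: (z − (-1+2i))(z − (-1−2i)) = z² + 2z + 5.
The resulting polynomial has degree 5 and real coefficients as required.

p(z) = z^5 + 2·z^4 -16·z^3 -62·z^2 -145·z -100.


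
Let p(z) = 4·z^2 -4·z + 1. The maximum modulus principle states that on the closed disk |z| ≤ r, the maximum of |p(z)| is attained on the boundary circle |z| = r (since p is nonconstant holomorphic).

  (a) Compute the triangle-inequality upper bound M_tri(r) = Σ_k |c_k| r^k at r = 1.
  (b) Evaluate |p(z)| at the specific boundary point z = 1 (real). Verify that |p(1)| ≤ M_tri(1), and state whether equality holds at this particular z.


Coefficients: c_0 = 1, c_1 = -4, c_2 = 4. Radius r = 1.
Part (a). Triangle bound: M_tri(r) = Σ_k |c_k| r^k
  = |1|·1^0 + |-4|·1^1 + |4|·1^2
  = 1 + 4 + 4 = 9.
This bounds M(r) := max_{|z|=r} |p(z)| from above; equality holds iff all terms c_k z^k can be made to align in phase at a single z on |z|=r.
Part (b). At z = 1 (real, on the circle |z| = r):
  p(1) = (1)·1^0 + (-4)·1^1 + (4)·1^2 = 1.
  |p(1)| = 1.
Check: |p(1)| = 1 ≤ 9 = M_tri(1). ✓ Equality does not hold at z = 1 (the coefficients have mixed signs, so the terms do not all align in phase there).

M_tri(1) = 9; |p(1)| = 1; equality at z=1: no.


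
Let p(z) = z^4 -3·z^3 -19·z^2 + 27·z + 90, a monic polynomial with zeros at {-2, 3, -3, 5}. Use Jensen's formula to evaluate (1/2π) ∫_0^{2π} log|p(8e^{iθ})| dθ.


Zeros: -3, -2, 3, 5; r = 8.
Inside |z| < r: -3, -2, 3, 5. Outside (|z| ≥ r): ∅.
p(0) = 90, so log|p(0)| = log(90) = 4.4998.
Apply Jensen: I(r) = log|p(0)| + Σ_k log(r/|z_k|), summed over zeros inside |z| < r.
  log(r/|z_k|) for z_k = -2: log(8/2) = 1.3863
  log(r/|z_k|) for z_k = 3: log(8/3) = 0.9808
  log(r/|z_k|) for z_k = -3: log(8/3) = 0.9808
  log(r/|z_k|) for z_k = 5: log(8/5) = 0.4700
Sum over inside zeros: 3.8180.
I(r) = log|p(0)| + (inside sum) = 4.4998 + 3.8180 = 8.3178.
Closed form (all zeros inside, monic): I(r) = n·log(r) = 4·log(8) = 8.3178. ✓

I(r) ≈ 8.3178.


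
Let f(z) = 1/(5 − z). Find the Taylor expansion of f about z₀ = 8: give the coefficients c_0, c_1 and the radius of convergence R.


Let w = z − z₀, so z = z₀ + w.
Then 5 − z = 5 − (z₀ + w) = (5 − z₀) − w = -3 − w.
f(z) = 1/(-3 − w) = (1/(-3)) · 1/(1 − w/(-3)) = Σ_{n≥0} w^n / (-3)^(n+1).
So c_n = 1/(-3)^(n+1):
  c_0 = 1/(-3)^1 = -1/3.
  c_1 = 1/(-3)^2 = 1/9.
The series is valid for |w/d| < 1, i.e. |z − z₀| < |d|.
Radius of convergence: R = |5 − z₀| = |-3| = 3 (distance from z₀ to the singularity z = 5).

c_0 = -1/3, c_1 = 1/9; R = 3.


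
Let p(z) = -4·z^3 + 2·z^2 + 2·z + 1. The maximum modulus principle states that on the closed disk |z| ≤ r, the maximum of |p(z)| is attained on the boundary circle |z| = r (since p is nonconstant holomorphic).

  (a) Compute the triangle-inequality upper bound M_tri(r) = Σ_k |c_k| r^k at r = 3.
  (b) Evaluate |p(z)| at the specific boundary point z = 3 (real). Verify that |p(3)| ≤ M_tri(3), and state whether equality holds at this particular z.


Coefficients: c_0 = 1, c_1 = 2, c_2 = 2, c_3 = -4. Radius r = 3.
Part (a). Triangle bound: M_tri(r) = Σ_k |c_k| r^k
  = |1|·3^0 + |2|·3^1 + |2|·3^2 + |-4|·3^3
  = 1 + 6 + 18 + 108 = 133.
This bounds M(r) := max_{|z|=r} |p(z)| from above; equality holds iff all terms c_k z^k can be made to align in phase at a single z on |z|=r.
Part (b). At z = 3 (real, on the circle |z| = r):
  p(3) = (1)·3^0 + (2)·3^1 + (2)·3^2 + (-4)·3^3 = -83.
  |p(3)| = 83.
Check: |p(3)| = 83 ≤ 133 = M_tri(3). ✓ Equality does not hold at z = 3 (the coefficients have mixed signs, so the terms do not all align in phase there).

M_tri(3) = 133; |p(3)| = 83; equality at z=3: no.


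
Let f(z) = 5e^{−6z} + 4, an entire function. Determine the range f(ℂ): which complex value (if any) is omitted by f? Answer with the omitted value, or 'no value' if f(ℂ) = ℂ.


Little Picard bounds the complement of f(ℂ) to at most one point.
e^{−6z} is never zero on ℂ, so 5·e^{−6z} takes every value in ℂ ∖ {0}. Adding 4 shifts the range to ℂ ∖ {4}. Thus f omits exactly the value 4.

Omitted value: 4.
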